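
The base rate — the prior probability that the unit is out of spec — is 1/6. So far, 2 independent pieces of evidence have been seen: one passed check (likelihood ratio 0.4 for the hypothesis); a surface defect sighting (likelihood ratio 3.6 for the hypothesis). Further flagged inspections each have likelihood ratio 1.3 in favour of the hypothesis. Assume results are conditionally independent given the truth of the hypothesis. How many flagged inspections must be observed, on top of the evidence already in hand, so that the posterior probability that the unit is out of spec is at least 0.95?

Prior odds = (1/6)/(5/6) = 0.2.
Combined Bayes factor of the evidence already in hand = 0.4 × 3.6 = 1.44.
Odds after that evidence = 0.2 × 1.44 = 0.288.
Target odds = 0.95/0.05 = 19.
Need 1.3ⁿ ≥ 19 ÷ 0.288 = 2375/36.
1.3¹⁵ ≈51.1859 falls short of 2375/36 but 1.3¹⁶ ≈66.5417 reaches it, so n = 16.

16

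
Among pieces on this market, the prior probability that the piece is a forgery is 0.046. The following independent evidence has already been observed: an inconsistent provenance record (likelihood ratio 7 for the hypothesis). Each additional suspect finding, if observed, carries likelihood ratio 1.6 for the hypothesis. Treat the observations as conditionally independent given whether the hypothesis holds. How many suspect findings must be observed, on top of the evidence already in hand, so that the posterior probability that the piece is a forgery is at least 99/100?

Prior odds = 0.046/0.954 = 23/477.
Bayes factor of the evidence already in hand = 7.
Odds after that evidence = (23/477) × 7 = 161/477.
Target odds = 0.99/0.01 = 99.
Need 1.6ⁿ ≥ 99 ÷ (161/477) = 47223/161.
1.6¹² ≈281.475 falls short of 47223/161 but 1.6¹³ ≈450.36 reaches it, so n = 13.

13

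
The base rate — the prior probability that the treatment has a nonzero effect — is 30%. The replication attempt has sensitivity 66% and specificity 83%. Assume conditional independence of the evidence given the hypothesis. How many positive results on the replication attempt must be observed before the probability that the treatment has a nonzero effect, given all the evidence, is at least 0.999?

Prior odds = 0.3/0.7 = 3/7.
False-positive rate = 1 − 0.83 = 0.17; likelihood ratio of a positive = 0.66/0.17 = 66/17.
Target posterior odds = 0.999/0.001 = 999.
Need (3/7) × (66/17)ⁿ ≥ 999, i.e. (66/17)ⁿ ≥ 2331.
(66/17)⁵ ≈882.013 falls short of 2331 but (66/17)⁶ ≈3424.29 reaches it, so n = 6.

6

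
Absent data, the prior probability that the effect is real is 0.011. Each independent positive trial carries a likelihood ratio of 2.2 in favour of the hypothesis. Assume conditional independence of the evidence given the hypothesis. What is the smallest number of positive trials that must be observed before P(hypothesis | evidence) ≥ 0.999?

Prior odds: 0.011 ÷ 0.989 = 11/989.
Likelihood ratio per positive trial = 2.2.
Target posterior odds = 0.999/0.001 = 999.
Require 2.2ⁿ ≥ 999 ÷ (11/989) = 988011/11.
2.2¹⁴ ≈62218.2 falls short of 988011/11 but 2.2¹⁵ ≈136880 reaches it, so n = 15.

15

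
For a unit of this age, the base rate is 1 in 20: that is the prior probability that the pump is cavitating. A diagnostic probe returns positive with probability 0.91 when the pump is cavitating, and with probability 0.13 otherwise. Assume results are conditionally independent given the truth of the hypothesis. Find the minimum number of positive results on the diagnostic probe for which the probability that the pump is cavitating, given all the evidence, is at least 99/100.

Prior odds: 0.05 ÷ 0.95 = 1/19.
Likelihood ratio of a positive result = 0.91/0.13 = 7.
Target odds: 0.99 ÷ 0.01 = 99.
Need (1/19) × 7ⁿ ≥ 99, i.e. 7ⁿ ≥ 1881.
7³ = 343 falls short of 1881 but 7⁴ = 2401 reaches it, so n = 4.

4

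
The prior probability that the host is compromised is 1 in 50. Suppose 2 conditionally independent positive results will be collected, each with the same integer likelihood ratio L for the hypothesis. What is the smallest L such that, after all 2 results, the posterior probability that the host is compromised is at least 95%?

31

Prior odds = 0.02/0.98 = 1/49.
Target odds = 0.95/0.05 = 19.
Need L² ≥ 19 ÷ (1/49) = 931.
30² = 900 < 931 ≤ 961 = 31², so L = 31.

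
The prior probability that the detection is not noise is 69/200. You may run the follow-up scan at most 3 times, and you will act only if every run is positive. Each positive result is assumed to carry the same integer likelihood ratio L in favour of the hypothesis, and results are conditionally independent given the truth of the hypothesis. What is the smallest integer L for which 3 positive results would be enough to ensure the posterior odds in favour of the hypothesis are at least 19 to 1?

4

Prior odds = 0.345/0.655 = 69/131.
Target odds = 19.
Need L³ ≥ 19 ÷ (69/131) = 2489/69.
3³ = 27 < 2489/69 ≤ 64 = 4³, so L = 4.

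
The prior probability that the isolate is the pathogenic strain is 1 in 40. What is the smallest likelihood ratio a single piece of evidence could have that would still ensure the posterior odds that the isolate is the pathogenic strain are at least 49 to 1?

1911

Prior odds = 0.025/0.975 = 1/39.
Target odds = 49.
Required Bayes factor = 49 ÷ (1/39) = 1911.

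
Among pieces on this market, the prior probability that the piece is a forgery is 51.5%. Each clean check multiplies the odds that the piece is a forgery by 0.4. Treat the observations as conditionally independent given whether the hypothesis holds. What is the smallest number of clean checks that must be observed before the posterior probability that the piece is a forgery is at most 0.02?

Prior odds = 0.515/0.485 = 103/97.
Likelihood ratio per clean check = 0.4.
Target odds: 0.02 ÷ 0.98 = 1/49.
Need (103/97) × 0.4ⁿ ≤ 1/49, i.e. 0.4ⁿ ≤ 97/5047.
0.4⁴ = 0.0256 is still above 97/5047 but 0.4⁵ = 0.01024 is at or below it, so n = 5.

5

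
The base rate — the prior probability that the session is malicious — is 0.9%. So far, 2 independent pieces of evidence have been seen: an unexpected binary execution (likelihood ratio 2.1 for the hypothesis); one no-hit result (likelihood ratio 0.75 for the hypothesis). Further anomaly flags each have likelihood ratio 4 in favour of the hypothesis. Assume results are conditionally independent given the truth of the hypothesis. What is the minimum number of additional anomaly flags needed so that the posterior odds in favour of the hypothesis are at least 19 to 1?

6

Prior odds = 0.009/0.991 = 9/991.
Combined Bayes factor of the evidence already in hand = 2.1 × 0.75 = 1.575.
Odds after that evidence = (9/991) × 1.575 = 567/39640.
Target odds = 19.
Need 4ⁿ ≥ 19 ÷ (567/39640) = 753160/567.
4⁵ = 1024 falls short of 753160/567 but 4⁶ = 4096 reaches it, so n = 6.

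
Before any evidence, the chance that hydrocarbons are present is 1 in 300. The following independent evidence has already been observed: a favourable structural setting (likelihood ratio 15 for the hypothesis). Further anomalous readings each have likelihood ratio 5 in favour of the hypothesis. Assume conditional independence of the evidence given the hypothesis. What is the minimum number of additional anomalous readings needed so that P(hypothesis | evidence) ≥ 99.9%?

7

Prior odds = (1/300)/(299/300) = 1/299.
Bayes factor of the evidence already in hand = 15.
Odds after that evidence = (1/299) × 15 = 15/299.
Target odds = 0.999/0.001 = 999.
Need 5ⁿ ≥ 999 ÷ (15/299) = 19913.4.
5⁶ = 15625 falls short of 19913.4 but 5⁷ = 78125 reaches it, so n = 7.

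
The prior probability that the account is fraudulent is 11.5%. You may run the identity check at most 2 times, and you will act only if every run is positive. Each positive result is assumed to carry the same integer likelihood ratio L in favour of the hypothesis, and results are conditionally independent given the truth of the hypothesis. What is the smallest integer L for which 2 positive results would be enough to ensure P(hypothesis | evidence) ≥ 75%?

5

Prior odds = 0.115/0.885 = 23/177.
Target odds = 0.75/0.25 = 3.
Need L² ≥ 3 ÷ (23/177) = 531/23.
4² = 16 < 531/23 ≤ 25 = 5², so L = 5.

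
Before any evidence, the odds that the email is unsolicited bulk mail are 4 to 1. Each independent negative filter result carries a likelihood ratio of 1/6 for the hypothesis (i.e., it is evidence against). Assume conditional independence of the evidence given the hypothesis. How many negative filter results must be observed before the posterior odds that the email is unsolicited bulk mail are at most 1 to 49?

Prior odds = 4.
Likelihood ratio per negative filter result = 1/6.
Target odds = 1/49.
Need 4 × (1/6)ⁿ ≤ 1/49, i.e. (1/6)ⁿ ≤ 1/196.
(1/6)² = 1/36 is still above 1/196 but (1/6)³ = 1/216 is at or below it, so n = 3.

3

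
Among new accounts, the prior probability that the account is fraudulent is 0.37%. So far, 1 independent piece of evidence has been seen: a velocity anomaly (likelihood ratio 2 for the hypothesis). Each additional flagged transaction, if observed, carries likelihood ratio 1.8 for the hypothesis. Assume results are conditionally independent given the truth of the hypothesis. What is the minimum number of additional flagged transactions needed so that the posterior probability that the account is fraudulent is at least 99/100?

17

Prior odds = 0.0037/0.9963 = 37/9963.
Bayes factor of the evidence already in hand = 2.
Odds after that evidence = (37/9963) × 2 = 74/9963.
Target odds = 0.99/0.01 = 99.
Need 1.8ⁿ ≥ 99 ÷ (74/9963) = 986337/74.
1.8¹⁶ ≈12144 falls short of 986337/74 but 1.8¹⁷ ≈21859.1 reaches it, so n = 17.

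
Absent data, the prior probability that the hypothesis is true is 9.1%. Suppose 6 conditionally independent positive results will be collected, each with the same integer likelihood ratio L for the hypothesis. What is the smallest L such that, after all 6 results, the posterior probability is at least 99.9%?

Prior odds = 0.091/0.909 = 91/909.
Target odds = 0.999/0.001 = 999.
Need L⁶ ≥ 999 ÷ (91/909) = 908091/91.
4⁶ = 4096 < 908091/91 ≤ 15625 = 5⁶, so L = 5.

5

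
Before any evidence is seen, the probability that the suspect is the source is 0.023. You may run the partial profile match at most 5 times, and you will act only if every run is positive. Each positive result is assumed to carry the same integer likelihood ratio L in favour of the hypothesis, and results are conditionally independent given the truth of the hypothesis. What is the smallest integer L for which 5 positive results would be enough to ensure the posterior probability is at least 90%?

4

Prior odds = 0.023/0.977 = 23/977.
Target odds = 0.9/0.1 = 9.
Need L⁵ ≥ 9 ÷ (23/977) = 8793/23.
3⁵ = 243 < 8793/23 ≤ 1024 = 4⁵, so L = 4.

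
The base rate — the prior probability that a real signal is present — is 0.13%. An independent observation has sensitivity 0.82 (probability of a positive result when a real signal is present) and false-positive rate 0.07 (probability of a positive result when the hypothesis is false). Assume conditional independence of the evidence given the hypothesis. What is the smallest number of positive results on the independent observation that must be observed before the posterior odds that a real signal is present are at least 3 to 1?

4

Prior odds = 0.0013/0.9987 = 13/9987.
Likelihood ratio of a positive result = 0.82/0.07 = 82/7.
Target odds = 3.
Require (82/7)ⁿ ≥ 3 ÷ (13/9987) = 29961/13.
(82/7)³ = 551368/343 falls short of 29961/13 but (82/7)⁴ = 45212176/2401 reaches it, so n = 4.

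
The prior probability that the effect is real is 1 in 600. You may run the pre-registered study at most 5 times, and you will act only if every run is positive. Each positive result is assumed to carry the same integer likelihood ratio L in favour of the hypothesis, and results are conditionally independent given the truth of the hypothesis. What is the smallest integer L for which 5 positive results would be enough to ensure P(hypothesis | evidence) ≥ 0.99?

Prior odds = (1/600)/(599/600) = 1/599.
Target odds = 0.99/0.01 = 99.
Need L⁵ ≥ 99 ÷ (1/599) = 59301.
9⁵ = 59049 < 59301 ≤ 100000 = 10⁵, so L = 10.

10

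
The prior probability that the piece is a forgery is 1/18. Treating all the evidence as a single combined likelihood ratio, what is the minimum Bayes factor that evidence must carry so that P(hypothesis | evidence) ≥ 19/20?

Prior odds = (1/18)/(17/18) = 1/17.
Target odds = 0.95/0.05 = 19.
Required Bayes factor = 19 ÷ (1/17) = 323.

323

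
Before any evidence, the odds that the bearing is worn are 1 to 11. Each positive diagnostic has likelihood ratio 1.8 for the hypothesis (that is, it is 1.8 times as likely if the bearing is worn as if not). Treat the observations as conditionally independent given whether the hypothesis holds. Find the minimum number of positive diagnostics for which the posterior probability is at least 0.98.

Prior odds = 1/11.
Likelihood ratio per positive diagnostic = 1.8.
Target odds: 0.98 ÷ 0.02 = 49.
Need (1/11) × 1.8ⁿ ≥ 49, i.e. 1.8ⁿ ≥ 539.
1.8¹⁰ ≈357.047 falls short of 539 but 1.8¹¹ ≈642.684 reaches it, so n = 11.

11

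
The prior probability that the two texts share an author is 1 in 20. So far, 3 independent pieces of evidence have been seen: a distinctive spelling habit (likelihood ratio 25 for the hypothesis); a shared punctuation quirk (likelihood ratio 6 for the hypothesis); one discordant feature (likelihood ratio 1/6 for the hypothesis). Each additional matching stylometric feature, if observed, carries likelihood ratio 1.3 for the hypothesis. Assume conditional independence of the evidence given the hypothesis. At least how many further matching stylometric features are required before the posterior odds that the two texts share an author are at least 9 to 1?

8

Prior odds = 0.05/0.95 = 1/19.
Combined Bayes factor of the evidence already in hand = 25 × 6 × (1/6) = 25.
Odds after that evidence = (1/19) × 25 = 25/19.
Target odds = 9.
Need 1.3ⁿ ≥ 9 ÷ (25/19) = 6.84.
1.3⁷ = 62748517/10000000 falls short of 6.84 but 1.3⁸ = 815730721/100000000 reaches it, so n = 8.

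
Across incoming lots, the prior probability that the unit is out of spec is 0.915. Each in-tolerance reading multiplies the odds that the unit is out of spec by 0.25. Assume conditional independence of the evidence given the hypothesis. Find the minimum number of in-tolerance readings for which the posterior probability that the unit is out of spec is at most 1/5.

3

Prior odds = 0.915/0.085 = 183/17.
Likelihood ratio per in-tolerance reading = 0.25.
Target odds: 0.2 ÷ 0.8 = 0.25.
Need (183/17) × 0.25ⁿ ≤ 0.25, i.e. 0.25ⁿ ≤ 17/732.
0.25² = 0.0625 is still above 17/732 but 0.25³ = 0.015625 is at or below it, so n = 3.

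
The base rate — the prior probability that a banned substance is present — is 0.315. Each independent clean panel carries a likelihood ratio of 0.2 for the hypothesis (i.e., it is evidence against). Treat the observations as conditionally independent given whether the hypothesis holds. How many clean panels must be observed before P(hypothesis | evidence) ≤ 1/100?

Prior odds = 0.315/0.685 = 63/137.
Likelihood ratio per clean panel = 0.2.
Target posterior odds = 0.01/0.99 = 1/99.
Need (63/137) × 0.2ⁿ ≤ 1/99, i.e. 0.2ⁿ ≤ 137/6237.
0.2² = 0.04 is still above 137/6237 but 0.2³ = 0.008 is at or below it, so n = 3.

3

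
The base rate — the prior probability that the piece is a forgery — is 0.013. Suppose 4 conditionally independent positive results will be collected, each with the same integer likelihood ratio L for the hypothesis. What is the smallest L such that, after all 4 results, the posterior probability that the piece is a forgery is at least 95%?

7

Prior odds = 0.013/0.987 = 13/987.
Target odds = 0.95/0.05 = 19.
Need L⁴ ≥ 19 ÷ (13/987) = 18753/13.
6⁴ = 1296 < 18753/13 ≤ 2401 = 7⁴, so L = 7.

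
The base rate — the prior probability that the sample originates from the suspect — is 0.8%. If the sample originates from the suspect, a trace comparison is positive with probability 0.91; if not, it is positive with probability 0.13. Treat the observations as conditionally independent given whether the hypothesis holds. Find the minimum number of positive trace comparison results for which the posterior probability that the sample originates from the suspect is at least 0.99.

Prior odds = 0.008/0.992 = 1/124.
Likelihood ratio of a positive = 0.91/0.13 = 7.
Target posterior odds = 0.99/0.01 = 99.
Need (1/124) × 7ⁿ ≥ 99, i.e. 7ⁿ ≥ 12276.
7⁴ = 2401 falls short of 12276 but 7⁵ = 16807 reaches it, so n = 5.

5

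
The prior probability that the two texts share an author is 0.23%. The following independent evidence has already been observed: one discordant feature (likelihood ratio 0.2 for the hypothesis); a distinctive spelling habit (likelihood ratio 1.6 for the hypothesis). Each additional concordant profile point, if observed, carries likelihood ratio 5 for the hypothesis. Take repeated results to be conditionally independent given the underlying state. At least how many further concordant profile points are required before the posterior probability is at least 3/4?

6

Prior odds = 0.0023/0.9977 = 23/9977.
Combined Bayes factor of the evidence already in hand = 0.2 × 1.6 = 0.32.
Odds after that evidence = (23/9977) × 0.32 = 184/249425.
Target odds = 0.75/0.25 = 3.
Need 5ⁿ ≥ 3 ÷ (184/249425) = 748275/184.
5⁵ = 3125 falls short of 748275/184 but 5⁶ = 15625 reaches it, so n = 6.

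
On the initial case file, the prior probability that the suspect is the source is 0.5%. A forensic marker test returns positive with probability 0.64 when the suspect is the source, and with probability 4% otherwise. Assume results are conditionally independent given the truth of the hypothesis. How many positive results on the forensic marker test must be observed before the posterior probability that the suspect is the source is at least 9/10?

Prior odds: 0.005 ÷ 0.995 = 1/199.
Likelihood ratio of a positive result = 0.64/0.04 = 16.
Target posterior odds = 0.9/0.1 = 9.
Need (1/199) × 16ⁿ ≥ 9, i.e. 16ⁿ ≥ 1791.
16² = 256 falls short of 1791 but 16³ = 4096 reaches it, so n = 3.

3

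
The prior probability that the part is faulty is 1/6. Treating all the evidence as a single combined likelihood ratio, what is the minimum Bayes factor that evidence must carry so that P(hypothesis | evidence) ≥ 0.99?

Prior odds = (1/6)/(5/6) = 0.2.
Target odds = 0.99/0.01 = 99.
Required Bayes factor = 99 ÷ 0.2 = 495.

495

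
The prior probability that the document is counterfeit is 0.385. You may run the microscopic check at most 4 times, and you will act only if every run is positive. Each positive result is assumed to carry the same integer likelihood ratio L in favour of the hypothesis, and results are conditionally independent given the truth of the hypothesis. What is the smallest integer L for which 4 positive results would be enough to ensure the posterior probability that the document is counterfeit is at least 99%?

4

Prior odds = 0.385/0.615 = 77/123.
Target odds = 0.99/0.01 = 99.
Need L⁴ ≥ 99 ÷ (77/123) = 1107/7.
3⁴ = 81 < 1107/7 ≤ 256 = 4⁴, so L = 4.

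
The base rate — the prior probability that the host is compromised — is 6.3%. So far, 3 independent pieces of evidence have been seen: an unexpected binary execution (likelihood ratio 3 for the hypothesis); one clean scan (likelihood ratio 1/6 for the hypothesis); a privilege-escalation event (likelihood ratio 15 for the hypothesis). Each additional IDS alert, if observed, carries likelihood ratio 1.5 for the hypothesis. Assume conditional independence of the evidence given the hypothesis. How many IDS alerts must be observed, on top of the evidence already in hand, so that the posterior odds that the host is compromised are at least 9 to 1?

Prior odds = 0.063/0.937 = 63/937.
Combined Bayes factor of the evidence already in hand = 3 × (1/6) × 15 = 7.5.
Odds after that evidence = (63/937) × 7.5 = 945/1874.
Target odds = 9.
Need 1.5ⁿ ≥ 9 ÷ (945/1874) = 1874/105.
1.5⁷ = 17.0859375 falls short of 1874/105 but 1.5⁸ = 25.62890625 reaches it, so n = 8.

8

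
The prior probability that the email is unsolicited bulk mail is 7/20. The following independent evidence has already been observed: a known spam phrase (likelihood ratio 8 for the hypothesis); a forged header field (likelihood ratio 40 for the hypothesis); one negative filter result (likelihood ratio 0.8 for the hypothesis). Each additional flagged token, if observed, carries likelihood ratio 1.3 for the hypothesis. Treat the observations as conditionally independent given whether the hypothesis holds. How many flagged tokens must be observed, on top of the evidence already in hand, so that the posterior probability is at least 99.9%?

8

Prior odds = 0.35/0.65 = 7/13.
Combined Bayes factor of the evidence already in hand = 8 × 40 × 0.8 = 256.
Odds after that evidence = (7/13) × 256 = 1792/13.
Target odds = 0.999/0.001 = 999.
Need 1.3ⁿ ≥ 999 ÷ (1792/13) = 12987/1792.
1.3⁷ = 62748517/10000000 falls short of 12987/1792 but 1.3⁸ = 815730721/100000000 reaches it, so n = 8.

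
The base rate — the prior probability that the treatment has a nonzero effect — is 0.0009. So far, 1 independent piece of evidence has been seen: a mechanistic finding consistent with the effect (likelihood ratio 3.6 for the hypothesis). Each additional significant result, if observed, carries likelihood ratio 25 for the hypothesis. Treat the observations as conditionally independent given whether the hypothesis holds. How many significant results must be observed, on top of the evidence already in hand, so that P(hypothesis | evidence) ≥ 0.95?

Prior odds = 0.0009/0.9991 = 9/9991.
Bayes factor of the evidence already in hand = 3.6.
Odds after that evidence = (9/9991) × 3.6 = 162/49955.
Target odds = 0.95/0.05 = 19.
Need 25ⁿ ≥ 19 ÷ (162/49955) = 949145/162.
25² = 625 falls short of 949145/162 but 25³ = 15625 reaches it, so n = 3.

3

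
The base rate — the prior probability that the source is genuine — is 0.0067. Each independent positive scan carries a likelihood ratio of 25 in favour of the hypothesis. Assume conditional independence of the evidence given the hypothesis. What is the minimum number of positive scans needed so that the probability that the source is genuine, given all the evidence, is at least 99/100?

Prior odds: 0.0067 ÷ 0.9933 = 67/9933.
Likelihood ratio per positive scan = 25.
Target odds: 0.99 ÷ 0.01 = 99.
Require 25ⁿ ≥ 99 ÷ (67/9933) = 983367/67.
25² = 625 falls short of 983367/67 but 25³ = 15625 reaches it, so n = 3.

3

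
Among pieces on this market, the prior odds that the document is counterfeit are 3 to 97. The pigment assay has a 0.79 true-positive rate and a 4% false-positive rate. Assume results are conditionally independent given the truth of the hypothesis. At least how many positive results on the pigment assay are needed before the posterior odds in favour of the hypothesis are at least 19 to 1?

3

Prior odds = 3/97.
Likelihood ratio of a positive result = 0.79/0.04 = 19.75.
Target odds = 19.
Require 19.75ⁿ ≥ 19 ÷ (3/97) = 1843/3.
19.75² = 390.0625 falls short of 1843/3 but 19.75³ = 7703.734375 reaches it, so n = 3.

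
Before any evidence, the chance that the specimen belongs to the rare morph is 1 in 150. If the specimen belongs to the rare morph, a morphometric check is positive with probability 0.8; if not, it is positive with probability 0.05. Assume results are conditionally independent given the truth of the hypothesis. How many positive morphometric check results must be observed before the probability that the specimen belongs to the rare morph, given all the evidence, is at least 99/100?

4

Prior odds: (1/150) ÷ (149/150) = 1/149.
Likelihood ratio of a positive = 0.8/0.05 = 16.
Target odds: 0.99 ÷ 0.01 = 99.
Need (1/149) × 16ⁿ ≥ 99, i.e. 16ⁿ ≥ 14751.
16³ = 4096 falls short of 14751 but 16⁴ = 65536 reaches it, so n = 4.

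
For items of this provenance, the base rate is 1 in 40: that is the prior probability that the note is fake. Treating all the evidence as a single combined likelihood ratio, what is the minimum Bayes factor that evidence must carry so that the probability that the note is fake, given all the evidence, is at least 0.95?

741

Prior odds = 0.025/0.975 = 1/39.
Target odds = 0.95/0.05 = 19.
Required Bayes factor = 19 ÷ (1/39) = 741.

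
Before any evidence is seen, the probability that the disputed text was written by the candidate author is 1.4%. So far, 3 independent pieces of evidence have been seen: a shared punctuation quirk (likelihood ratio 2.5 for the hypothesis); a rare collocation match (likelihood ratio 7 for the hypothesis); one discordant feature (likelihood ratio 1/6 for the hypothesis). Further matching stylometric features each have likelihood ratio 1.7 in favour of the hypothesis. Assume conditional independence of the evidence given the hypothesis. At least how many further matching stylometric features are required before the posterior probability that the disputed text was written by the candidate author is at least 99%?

Prior odds = 0.014/0.986 = 7/493.
Combined Bayes factor of the evidence already in hand = 2.5 × 7 × (1/6) = 35/12.
Odds after that evidence = (7/493) × 35/12 = 245/5916.
Target odds = 0.99/0.01 = 99.
Need 1.7ⁿ ≥ 99 ÷ (245/5916) = 585684/245.
1.7¹⁴ ≈1683.78 falls short of 585684/245 but 1.7¹⁵ ≈2862.42 reaches it, so n = 15.

15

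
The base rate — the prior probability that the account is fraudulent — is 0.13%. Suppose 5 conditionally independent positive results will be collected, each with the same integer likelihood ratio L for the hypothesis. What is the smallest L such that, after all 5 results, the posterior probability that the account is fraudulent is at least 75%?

5

Prior odds = 0.0013/0.9987 = 13/9987.
Target odds = 0.75/0.25 = 3.
Need L⁵ ≥ 3 ÷ (13/9987) = 29961/13.
4⁵ = 1024 < 29961/13 ≤ 3125 = 5⁵, so L = 5.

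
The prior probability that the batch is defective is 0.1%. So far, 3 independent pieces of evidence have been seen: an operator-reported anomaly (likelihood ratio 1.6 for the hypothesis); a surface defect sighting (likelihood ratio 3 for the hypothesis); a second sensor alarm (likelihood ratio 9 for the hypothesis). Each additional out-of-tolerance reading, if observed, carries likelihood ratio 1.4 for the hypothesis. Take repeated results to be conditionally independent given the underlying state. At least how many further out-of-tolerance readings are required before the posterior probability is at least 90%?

16

Prior odds = 0.001/0.999 = 1/999.
Combined Bayes factor of the evidence already in hand = 1.6 × 3 × 9 = 43.2.
Odds after that evidence = (1/999) × 43.2 = 8/185.
Target odds = 0.9/0.1 = 9.
Need 1.4ⁿ ≥ 9 ÷ (8/185) = 208.125.
1.4¹⁵ ≈155.568 falls short of 208.125 but 1.4¹⁶ ≈217.795 reaches it, so n = 16.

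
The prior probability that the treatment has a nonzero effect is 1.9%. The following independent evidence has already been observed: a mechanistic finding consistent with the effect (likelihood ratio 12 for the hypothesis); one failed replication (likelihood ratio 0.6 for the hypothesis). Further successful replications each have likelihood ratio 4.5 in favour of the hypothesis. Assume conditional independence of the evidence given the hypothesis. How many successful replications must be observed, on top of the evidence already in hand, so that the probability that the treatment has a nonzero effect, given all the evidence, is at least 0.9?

Prior odds = 0.019/0.981 = 19/981.
Combined Bayes factor of the evidence already in hand = 12 × 0.6 = 7.2.
Odds after that evidence = (19/981) × 7.2 = 76/545.
Target odds = 0.9/0.1 = 9.
Need 4.5ⁿ ≥ 9 ÷ (76/545) = 4905/76.
4.5² = 20.25 falls short of 4905/76 but 4.5³ = 91.125 reaches it, so n = 3.

3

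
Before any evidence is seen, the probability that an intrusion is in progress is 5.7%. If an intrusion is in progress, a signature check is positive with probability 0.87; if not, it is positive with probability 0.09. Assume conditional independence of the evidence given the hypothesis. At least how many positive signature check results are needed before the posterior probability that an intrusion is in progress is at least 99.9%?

5

Prior odds = 0.057/0.943 = 57/943.
Likelihood ratio of a positive = 0.87/0.09 = 29/3.
Target odds: 0.999 ÷ 0.001 = 999.
Require (29/3)ⁿ ≥ 999 ÷ (57/943) = 314019/19.
(29/3)⁴ = 707281/81 falls short of 314019/19 but (29/3)⁵ = 20511149/243 reaches it, so n = 5.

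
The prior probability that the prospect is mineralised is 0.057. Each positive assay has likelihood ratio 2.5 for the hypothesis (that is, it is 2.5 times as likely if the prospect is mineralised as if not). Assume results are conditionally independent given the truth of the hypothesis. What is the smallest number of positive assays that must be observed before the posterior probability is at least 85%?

Prior odds: 0.057 ÷ 0.943 = 57/943.
Likelihood ratio per positive assay = 2.5.
Target odds: 0.85 ÷ 0.15 = 17/3.
Need (57/943) × 2.5ⁿ ≥ 17/3, i.e. 2.5ⁿ ≥ 16031/171.
2.5⁴ = 39.0625 falls short of 16031/171 but 2.5⁵ = 97.65625 reaches it, so n = 5.

5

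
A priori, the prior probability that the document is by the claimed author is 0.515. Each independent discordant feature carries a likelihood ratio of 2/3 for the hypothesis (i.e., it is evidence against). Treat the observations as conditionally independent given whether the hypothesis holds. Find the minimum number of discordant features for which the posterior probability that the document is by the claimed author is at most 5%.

8

Prior odds: 0.515 ÷ 0.485 = 103/97.
Likelihood ratio per discordant feature = 2/3.
Target posterior odds = 0.05/0.95 = 1/19.
Need (103/97) × (2/3)ⁿ ≤ 1/19, i.e. (2/3)ⁿ ≤ 97/1957.
(2/3)⁷ = 128/2187 is still above 97/1957 but (2/3)⁸ = 256/6561 is at or below it, so n = 8.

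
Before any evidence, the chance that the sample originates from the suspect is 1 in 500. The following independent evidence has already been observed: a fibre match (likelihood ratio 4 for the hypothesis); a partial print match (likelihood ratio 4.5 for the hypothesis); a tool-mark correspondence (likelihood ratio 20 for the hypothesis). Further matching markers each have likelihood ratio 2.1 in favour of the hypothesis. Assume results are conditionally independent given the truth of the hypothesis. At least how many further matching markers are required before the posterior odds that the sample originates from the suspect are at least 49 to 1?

Prior odds = 0.002/0.998 = 1/499.
Combined Bayes factor of the evidence already in hand = 4 × 4.5 × 20 = 360.
Odds after that evidence = (1/499) × 360 = 360/499.
Target odds = 49.
Need 2.1ⁿ ≥ 49 ÷ (360/499) = 24451/360.
2.1⁵ = 4084101/100000 falls short of 24451/360 but 2.1⁶ = 85766121/1000000 reaches it, so n = 6.

6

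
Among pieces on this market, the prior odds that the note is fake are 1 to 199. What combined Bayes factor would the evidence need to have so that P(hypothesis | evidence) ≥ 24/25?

4776

Prior odds = 1/199.
Target odds = 0.96/0.04 = 24.
Required Bayes factor = 24 ÷ (1/199) = 4776.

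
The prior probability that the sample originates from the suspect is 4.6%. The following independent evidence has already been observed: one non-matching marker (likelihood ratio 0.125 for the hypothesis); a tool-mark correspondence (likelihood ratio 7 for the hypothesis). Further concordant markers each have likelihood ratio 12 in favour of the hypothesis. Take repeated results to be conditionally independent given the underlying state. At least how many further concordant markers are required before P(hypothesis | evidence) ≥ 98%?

3

Prior odds = 0.046/0.954 = 23/477.
Combined Bayes factor of the evidence already in hand = 0.125 × 7 = 0.875.
Odds after that evidence = (23/477) × 0.875 = 161/3816.
Target odds = 0.98/0.02 = 49.
Need 12ⁿ ≥ 49 ÷ (161/3816) = 26712/23.
12² = 144 falls short of 26712/23 but 12³ = 1728 reaches it, so n = 3.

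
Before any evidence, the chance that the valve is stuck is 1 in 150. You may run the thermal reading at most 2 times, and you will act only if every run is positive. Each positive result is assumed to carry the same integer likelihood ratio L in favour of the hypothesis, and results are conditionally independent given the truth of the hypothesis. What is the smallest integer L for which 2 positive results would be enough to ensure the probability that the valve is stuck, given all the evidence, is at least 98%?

86

Prior odds = (1/150)/(149/150) = 1/149.
Target odds = 0.98/0.02 = 49.
Need L² ≥ 49 ÷ (1/149) = 7301.
85² = 7225 < 7301 ≤ 7396 = 86², so L = 86.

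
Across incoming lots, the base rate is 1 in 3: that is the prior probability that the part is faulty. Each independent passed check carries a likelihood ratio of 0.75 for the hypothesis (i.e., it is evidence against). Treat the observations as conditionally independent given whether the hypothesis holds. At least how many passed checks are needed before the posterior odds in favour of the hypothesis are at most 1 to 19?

8

Prior odds: (1/3) ÷ (2/3) = 0.5.
Likelihood ratio per passed check = 0.75.
Target odds = 1/19.
Need 0.5 × 0.75ⁿ ≤ 1/19, i.e. 0.75ⁿ ≤ 2/19.
0.75⁷ = 2187/16384 is still above 2/19 but 0.75⁸ = 6561/65536 is at or below it, so n = 8.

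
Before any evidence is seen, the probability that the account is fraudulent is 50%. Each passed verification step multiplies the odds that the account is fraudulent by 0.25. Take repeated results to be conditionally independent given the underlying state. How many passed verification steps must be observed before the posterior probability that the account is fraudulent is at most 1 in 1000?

5

Prior odds = 0.5/0.5 = 1.
Likelihood ratio per passed verification step = 0.25.
Target odds: 0.001 ÷ 0.999 = 1/999.
Require 0.25ⁿ ≤ 1/999 ÷ 1 = 1/999.
0.25⁴ = 0.00390625 is still above 1/999 but 0.25⁵ = 1/1024 is at or below it, so n = 5.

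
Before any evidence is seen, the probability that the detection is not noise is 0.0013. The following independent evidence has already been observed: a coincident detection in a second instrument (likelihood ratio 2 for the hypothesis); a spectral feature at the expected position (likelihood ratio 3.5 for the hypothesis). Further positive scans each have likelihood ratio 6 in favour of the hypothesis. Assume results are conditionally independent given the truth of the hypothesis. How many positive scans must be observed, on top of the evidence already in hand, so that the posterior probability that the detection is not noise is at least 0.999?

7

Prior odds = 0.0013/0.9987 = 13/9987.
Combined Bayes factor of the evidence already in hand = 2 × 3.5 = 7.
Odds after that evidence = (13/9987) × 7 = 91/9987.
Target odds = 0.999/0.001 = 999.
Need 6ⁿ ≥ 999 ÷ (91/9987) = 9977013/91.
6⁶ = 46656 falls short of 9977013/91 but 6⁷ = 279936 reaches it, so n = 7.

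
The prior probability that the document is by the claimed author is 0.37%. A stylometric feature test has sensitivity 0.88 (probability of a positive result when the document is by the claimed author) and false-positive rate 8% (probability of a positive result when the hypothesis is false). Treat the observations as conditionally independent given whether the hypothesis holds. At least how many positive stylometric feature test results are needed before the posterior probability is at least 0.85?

Prior odds: 0.0037 ÷ 0.9963 = 37/9963.
Likelihood ratio of a positive result = 0.88/0.08 = 11.
Target posterior odds = 0.85/0.15 = 17/3.
Require 11ⁿ ≥ 17/3 ÷ (37/9963) = 56457/37.
11³ = 1331 falls short of 56457/37 but 11⁴ = 14641 reaches it, so n = 4.

4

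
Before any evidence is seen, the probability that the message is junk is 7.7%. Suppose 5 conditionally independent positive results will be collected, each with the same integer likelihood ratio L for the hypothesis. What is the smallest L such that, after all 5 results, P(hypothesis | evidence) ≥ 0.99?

5

Prior odds = 0.077/0.923 = 77/923.
Target odds = 0.99/0.01 = 99.
Need L⁵ ≥ 99 ÷ (77/923) = 8307/7.
4⁵ = 1024 < 8307/7 ≤ 3125 = 5⁵, so L = 5.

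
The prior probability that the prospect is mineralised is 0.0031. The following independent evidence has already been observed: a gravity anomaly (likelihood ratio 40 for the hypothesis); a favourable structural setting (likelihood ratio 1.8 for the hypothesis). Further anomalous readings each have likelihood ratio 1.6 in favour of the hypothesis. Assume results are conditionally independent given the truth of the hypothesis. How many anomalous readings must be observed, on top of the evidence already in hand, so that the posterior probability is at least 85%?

7

Prior odds = 0.0031/0.9969 = 31/9969.
Combined Bayes factor of the evidence already in hand = 40 × 1.8 = 72.
Odds after that evidence = (31/9969) × 72 = 744/3323.
Target odds = 0.85/0.15 = 17/3.
Need 1.6ⁿ ≥ 17/3 ÷ (744/3323) = 56491/2232.
1.6⁶ = 262144/15625 falls short of 56491/2232 but 1.6⁷ = 2097152/78125 reaches it, so n = 7.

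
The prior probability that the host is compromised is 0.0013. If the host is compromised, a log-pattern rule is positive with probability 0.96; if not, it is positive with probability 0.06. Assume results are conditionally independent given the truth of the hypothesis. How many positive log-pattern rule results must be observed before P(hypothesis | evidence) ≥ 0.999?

5

Prior odds: 0.0013 ÷ 0.9987 = 13/9987.
Likelihood ratio of a positive = 0.96/0.06 = 16.
Target posterior odds = 0.999/0.001 = 999.
Require 16ⁿ ≥ 999 ÷ (13/9987) = 9977013/13.
16⁴ = 65536 falls short of 9977013/13 but 16⁵ = 1048576 reaches it, so n = 5.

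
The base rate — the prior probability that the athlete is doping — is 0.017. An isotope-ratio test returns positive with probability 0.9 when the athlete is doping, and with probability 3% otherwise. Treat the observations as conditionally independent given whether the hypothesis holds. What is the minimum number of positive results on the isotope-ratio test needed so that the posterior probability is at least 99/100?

Prior odds = 0.017/0.983 = 17/983.
Likelihood ratio of a positive result = 0.9/0.03 = 30.
Target odds: 0.99 ÷ 0.01 = 99.
Require 30ⁿ ≥ 99 ÷ (17/983) = 97317/17.
30² = 900 falls short of 97317/17 but 30³ = 27000 reaches it, so n = 3.

3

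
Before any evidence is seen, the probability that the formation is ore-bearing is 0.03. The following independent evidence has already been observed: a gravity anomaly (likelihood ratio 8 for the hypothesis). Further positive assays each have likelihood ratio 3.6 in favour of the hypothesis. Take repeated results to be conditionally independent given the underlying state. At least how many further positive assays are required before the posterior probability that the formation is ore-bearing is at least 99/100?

Prior odds = 0.03/0.97 = 3/97.
Bayes factor of the evidence already in hand = 8.
Odds after that evidence = (3/97) × 8 = 24/97.
Target odds = 0.99/0.01 = 99.
Need 3.6ⁿ ≥ 99 ÷ (24/97) = 400.125.
3.6⁴ = 167.9616 falls short of 400.125 but 3.6⁵ = 604.66176 reaches it, so n = 5.

5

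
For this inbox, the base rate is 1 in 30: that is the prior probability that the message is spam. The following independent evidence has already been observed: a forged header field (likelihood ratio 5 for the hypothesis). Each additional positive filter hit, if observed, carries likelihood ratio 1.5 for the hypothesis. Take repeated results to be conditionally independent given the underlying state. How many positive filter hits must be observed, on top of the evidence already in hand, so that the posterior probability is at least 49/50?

14

Prior odds = (1/30)/(29/30) = 1/29.
Bayes factor of the evidence already in hand = 5.
Odds after that evidence = (1/29) × 5 = 5/29.
Target odds = 0.98/0.02 = 49.
Need 1.5ⁿ ≥ 49 ÷ (5/29) = 284.2.
1.5¹³ = 1594323/8192 falls short of 284.2 but 1.5¹⁴ = 4782969/16384 reaches it, so n = 14.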